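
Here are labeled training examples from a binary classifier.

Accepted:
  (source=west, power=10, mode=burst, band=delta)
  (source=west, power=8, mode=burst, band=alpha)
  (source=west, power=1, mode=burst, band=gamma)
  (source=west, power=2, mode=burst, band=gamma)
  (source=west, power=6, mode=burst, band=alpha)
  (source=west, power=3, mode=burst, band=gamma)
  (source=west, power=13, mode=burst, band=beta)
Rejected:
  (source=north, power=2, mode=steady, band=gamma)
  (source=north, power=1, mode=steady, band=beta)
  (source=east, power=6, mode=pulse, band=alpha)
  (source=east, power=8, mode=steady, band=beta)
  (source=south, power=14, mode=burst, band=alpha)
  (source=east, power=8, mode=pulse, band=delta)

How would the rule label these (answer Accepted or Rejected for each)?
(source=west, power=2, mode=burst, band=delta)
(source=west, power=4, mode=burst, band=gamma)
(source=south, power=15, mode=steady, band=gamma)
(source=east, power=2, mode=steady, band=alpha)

Accepted, Accepted, Rejected, Rejected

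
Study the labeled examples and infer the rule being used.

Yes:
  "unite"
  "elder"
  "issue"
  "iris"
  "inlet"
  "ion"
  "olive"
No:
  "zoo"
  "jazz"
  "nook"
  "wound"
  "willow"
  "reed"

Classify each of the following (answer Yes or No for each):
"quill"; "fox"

No, No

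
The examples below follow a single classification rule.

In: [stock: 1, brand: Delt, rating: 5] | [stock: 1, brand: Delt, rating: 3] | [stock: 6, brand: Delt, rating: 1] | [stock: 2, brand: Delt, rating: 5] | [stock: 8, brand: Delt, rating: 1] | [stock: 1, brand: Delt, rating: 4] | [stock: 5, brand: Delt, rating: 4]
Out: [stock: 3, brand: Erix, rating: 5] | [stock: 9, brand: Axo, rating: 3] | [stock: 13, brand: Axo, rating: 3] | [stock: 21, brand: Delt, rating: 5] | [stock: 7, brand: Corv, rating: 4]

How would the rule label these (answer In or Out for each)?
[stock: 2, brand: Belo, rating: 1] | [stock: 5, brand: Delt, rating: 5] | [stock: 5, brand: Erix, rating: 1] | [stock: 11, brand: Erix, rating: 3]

Out, In, Out, Out

Rule: brand is Delt AND stock ≤ 8. This holds for each 'In' example and fails for each 'Out' one.
[stock: 2, brand: Belo, rating: 1] → brand is Belo, stock = 2 → Out. [stock: 5, brand: Delt, rating: 5] → brand is Delt, stock = 5 → In. [stock: 5, brand: Erix, rating: 1] → brand is Erix, stock = 5 → Out. [stock: 11, brand: Erix, rating: 3] → brand is Erix, stock = 11 → Out.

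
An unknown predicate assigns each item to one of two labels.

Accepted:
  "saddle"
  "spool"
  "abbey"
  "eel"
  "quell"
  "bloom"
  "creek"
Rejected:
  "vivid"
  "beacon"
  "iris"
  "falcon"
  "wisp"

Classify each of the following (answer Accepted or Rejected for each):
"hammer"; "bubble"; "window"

The rule appears to be: has a double letter.

Accepted, Accepted, Rejected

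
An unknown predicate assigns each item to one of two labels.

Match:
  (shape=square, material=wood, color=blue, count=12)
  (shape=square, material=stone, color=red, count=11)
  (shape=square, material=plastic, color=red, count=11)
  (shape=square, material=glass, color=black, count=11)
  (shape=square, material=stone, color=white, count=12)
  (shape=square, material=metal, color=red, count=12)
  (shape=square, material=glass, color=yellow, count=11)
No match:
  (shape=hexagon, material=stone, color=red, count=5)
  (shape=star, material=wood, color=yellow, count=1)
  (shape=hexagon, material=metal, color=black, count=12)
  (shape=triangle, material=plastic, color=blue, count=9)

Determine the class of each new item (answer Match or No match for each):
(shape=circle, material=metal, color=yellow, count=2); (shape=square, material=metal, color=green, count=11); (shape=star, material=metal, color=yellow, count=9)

The pattern is that an item is 'Match' exactly when: shape is square.
No match: (shape=circle, material=metal, color=yellow, count=2), since shape is circle.
Match: (shape=square, material=metal, color=green, count=11), since shape is square.
No match: (shape=star, material=metal, color=yellow, count=9), since shape is star.

No match, Match, No match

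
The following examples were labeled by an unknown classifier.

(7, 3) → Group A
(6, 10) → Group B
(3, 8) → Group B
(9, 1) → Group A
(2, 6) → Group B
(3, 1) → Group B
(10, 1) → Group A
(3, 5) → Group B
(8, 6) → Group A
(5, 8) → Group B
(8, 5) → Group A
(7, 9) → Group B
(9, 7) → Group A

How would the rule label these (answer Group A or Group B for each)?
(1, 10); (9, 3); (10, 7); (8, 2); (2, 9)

Every 'Group A' example satisfies: first > second AND sum ≥ 8. None of the 'Group B' examples do.

Group B, Group A, Group A, Group A, Group B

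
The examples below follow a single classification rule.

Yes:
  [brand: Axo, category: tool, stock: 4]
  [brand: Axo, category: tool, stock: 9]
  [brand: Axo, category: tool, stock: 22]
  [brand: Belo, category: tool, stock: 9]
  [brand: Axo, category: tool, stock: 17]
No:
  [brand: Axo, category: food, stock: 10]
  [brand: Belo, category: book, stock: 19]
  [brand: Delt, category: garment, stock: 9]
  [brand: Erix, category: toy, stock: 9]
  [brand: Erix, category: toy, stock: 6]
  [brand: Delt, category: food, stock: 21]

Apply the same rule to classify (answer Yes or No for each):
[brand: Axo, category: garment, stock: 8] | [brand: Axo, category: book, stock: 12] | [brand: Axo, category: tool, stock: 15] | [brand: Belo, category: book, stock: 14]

No, No, Yes, No

The distinguishing property — category is tool — holds for all the 'Yes' cases and none of the 'No' cases.
[brand: Axo, category: garment, stock: 8] — category is garment, hence No.
[brand: Axo, category: book, stock: 12] — category is book, hence No.
[brand: Axo, category: tool, stock: 15] — category is tool, hence Yes.
[brand: Belo, category: book, stock: 14] — category is book, hence No.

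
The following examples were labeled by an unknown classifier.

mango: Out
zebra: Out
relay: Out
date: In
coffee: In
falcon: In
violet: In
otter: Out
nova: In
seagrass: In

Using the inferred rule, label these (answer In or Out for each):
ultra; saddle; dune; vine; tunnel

'In' ⟺ even length.
ultra — length 5, hence Out. saddle — length 6, hence In. dune — length 4, hence In. vine — length 4, hence In. tunnel — length 6, hence In.

Out, In, In, In, In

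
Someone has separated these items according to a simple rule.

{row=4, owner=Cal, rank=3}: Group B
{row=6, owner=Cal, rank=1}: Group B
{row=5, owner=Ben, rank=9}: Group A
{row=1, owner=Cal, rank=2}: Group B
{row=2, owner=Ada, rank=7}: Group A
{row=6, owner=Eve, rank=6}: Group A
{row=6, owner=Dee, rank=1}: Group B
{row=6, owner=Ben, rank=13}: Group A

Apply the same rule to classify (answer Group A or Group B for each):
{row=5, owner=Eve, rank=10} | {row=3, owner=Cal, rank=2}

Group A, Group B

All 'Group A' examples share one property — rank ≥ 6 — and every 'Group B' example lacks it.
{row=5, owner=Eve, rank=10}: rank = 10, has this property → Group A.
{row=3, owner=Cal, rank=2}: rank = 2, does not fit → Group B.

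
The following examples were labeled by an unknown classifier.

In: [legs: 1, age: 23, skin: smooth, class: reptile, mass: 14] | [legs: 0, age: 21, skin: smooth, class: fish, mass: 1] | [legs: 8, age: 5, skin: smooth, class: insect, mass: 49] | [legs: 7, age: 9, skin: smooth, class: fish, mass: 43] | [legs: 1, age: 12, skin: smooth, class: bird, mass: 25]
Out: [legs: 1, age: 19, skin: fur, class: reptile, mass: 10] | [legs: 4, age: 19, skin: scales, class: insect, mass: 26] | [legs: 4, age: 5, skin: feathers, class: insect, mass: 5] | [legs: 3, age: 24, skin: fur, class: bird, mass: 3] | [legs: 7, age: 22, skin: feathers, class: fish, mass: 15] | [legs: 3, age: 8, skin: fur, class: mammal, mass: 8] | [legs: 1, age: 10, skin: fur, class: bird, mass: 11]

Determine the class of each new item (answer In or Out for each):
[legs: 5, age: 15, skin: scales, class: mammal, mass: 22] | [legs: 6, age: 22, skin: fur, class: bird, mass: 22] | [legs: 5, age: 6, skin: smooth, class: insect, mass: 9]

Out, Out, In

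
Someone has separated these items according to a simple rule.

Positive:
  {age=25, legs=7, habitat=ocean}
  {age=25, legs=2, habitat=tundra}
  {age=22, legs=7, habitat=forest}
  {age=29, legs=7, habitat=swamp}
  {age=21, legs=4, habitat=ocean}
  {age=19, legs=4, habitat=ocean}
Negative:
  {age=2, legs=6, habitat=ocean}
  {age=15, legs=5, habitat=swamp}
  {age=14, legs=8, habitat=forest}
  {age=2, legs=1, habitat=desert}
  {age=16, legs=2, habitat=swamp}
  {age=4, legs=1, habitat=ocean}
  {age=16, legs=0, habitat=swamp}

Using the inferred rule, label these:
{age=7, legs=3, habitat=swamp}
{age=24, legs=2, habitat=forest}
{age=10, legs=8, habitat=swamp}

The distinguishing property — age ≥ 19 — holds for all the 'Positive' cases and none of the 'Negative' cases.

Negative, Positive, Negative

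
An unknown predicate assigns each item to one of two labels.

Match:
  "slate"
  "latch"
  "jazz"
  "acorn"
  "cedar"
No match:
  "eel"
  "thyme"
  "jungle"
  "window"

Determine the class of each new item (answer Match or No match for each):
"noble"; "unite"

Comparing the two groups points to one rule — contains 'a'.
"noble" → no 'a' → No match.
"unite" → no 'a' → No match.

No match, No match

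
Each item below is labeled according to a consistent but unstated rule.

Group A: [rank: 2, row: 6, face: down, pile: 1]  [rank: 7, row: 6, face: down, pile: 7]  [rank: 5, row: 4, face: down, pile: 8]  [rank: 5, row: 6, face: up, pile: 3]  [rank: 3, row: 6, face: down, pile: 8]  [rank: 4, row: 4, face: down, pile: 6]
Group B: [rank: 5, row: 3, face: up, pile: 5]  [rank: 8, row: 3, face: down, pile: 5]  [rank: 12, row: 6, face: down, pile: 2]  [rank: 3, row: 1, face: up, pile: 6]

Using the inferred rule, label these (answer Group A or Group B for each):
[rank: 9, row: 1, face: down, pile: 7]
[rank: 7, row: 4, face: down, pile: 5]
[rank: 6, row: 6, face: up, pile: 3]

Group B, Group A, Group A

The pattern is that an item is 'Group A' exactly when: row ≥ 4 AND rank ≤ 7.
[rank: 9, row: 1, face: down, pile: 7]: row = 1, rank = 9 — does not fit, so Group B. [rank: 7, row: 4, face: down, pile: 5]: row = 4, rank = 7 — checks out, so Group A. [rank: 6, row: 6, face: up, pile: 3]: row = 6, rank = 6 — checks out, so Group A.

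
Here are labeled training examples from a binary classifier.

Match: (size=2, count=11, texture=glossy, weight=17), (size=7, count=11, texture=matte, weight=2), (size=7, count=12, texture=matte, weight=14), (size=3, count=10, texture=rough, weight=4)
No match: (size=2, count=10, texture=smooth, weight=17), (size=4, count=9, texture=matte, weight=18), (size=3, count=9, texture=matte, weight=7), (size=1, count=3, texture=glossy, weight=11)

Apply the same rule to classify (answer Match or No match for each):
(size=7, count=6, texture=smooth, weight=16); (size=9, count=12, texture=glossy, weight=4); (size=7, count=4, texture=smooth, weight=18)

No match, Match, No match

The distinguishing property — texture is rough OR count ≥ 11 — holds for all the 'Match' cases and none of the 'No match' cases.
(size=7, count=6, texture=smooth, weight=16) — texture is smooth, count = 6, hence No match. (size=9, count=12, texture=glossy, weight=4) — texture is glossy, count = 12, hence Match. (size=7, count=4, texture=smooth, weight=18) — texture is smooth, count = 4, hence No match.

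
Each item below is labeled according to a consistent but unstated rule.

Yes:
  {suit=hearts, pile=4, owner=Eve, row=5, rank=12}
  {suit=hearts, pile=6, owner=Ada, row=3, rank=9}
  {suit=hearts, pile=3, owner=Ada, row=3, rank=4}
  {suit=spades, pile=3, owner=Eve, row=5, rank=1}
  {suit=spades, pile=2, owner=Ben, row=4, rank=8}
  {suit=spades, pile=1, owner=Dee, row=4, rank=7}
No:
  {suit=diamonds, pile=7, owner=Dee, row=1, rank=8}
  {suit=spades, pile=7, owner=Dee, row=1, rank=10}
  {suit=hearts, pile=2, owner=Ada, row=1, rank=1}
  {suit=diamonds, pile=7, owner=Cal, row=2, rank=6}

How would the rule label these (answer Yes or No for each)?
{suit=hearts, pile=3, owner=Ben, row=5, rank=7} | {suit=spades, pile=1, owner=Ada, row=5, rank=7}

The common property of the 'Yes' items is: row ≥ 3. No 'No' item has it.
{suit=hearts, pile=3, owner=Ben, row=5, rank=7}: Yes (row = 5).
{suit=spades, pile=1, owner=Ada, row=5, rank=7}: Yes (row = 5).

Yes, Yes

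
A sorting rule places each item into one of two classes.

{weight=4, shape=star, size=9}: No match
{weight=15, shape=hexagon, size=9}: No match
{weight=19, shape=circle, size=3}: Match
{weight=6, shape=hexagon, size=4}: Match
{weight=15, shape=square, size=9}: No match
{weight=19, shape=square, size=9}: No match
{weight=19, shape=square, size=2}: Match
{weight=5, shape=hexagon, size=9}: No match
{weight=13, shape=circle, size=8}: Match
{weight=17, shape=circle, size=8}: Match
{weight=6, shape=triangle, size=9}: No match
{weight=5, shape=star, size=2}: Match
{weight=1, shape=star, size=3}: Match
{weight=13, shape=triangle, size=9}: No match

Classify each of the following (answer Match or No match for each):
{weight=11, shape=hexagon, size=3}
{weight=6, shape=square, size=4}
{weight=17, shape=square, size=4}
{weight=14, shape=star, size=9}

Match, Match, Match, No match

Every 'Match' example satisfies: size ≤ 8. None of the 'No match' examples do.
{weight=11, shape=hexagon, size=3}: size = 3, meets the rule → Match. {weight=6, shape=square, size=4}: size = 4, meets the rule → Match. {weight=17, shape=square, size=4}: size = 4, meets the rule → Match. {weight=14, shape=star, size=9}: size = 9, doesn't match → No match.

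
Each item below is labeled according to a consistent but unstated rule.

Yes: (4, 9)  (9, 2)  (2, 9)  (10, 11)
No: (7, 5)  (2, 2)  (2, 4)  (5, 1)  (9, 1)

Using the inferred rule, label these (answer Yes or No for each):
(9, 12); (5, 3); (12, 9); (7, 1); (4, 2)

Checking candidate rules against both groups, what survives is: sum is odd.
(9, 12) — 9+12 = 21, hence Yes. (5, 3) — 5+3 = 8, hence No. (12, 9) — 12+9 = 21, hence Yes. (7, 1) — 7+1 = 8, hence No. (4, 2) — 4+2 = 6, hence No.

Yes, No, Yes, No, No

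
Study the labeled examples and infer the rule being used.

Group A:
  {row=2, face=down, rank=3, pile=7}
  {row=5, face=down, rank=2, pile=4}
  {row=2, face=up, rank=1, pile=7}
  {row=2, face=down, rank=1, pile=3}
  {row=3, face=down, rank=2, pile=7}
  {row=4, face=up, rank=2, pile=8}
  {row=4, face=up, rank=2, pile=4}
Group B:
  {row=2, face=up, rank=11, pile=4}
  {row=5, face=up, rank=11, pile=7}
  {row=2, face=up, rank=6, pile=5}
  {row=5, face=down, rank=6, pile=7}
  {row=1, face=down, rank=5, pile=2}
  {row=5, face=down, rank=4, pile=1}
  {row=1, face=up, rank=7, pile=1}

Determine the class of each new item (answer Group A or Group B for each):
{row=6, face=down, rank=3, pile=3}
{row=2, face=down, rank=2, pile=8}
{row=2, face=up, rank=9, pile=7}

Group A, Group A, Group B

The classifier is using: rank ≤ 3.
{row=6, face=down, rank=3, pile=3}: rank = 3 — passes, so Group A.
{row=2, face=down, rank=2, pile=8}: rank = 2 — passes, so Group A.
{row=2, face=up, rank=9, pile=7}: rank = 9 — does not pass, so Group B.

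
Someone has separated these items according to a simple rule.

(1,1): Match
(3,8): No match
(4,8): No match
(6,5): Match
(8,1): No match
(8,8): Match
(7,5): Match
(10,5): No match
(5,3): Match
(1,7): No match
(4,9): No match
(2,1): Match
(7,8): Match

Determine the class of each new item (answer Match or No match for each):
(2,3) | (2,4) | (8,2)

Match, Match, No match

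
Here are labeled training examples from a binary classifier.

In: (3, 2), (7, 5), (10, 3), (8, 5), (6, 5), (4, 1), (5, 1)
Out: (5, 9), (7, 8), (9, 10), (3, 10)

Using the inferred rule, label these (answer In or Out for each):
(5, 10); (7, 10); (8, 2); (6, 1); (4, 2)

Out, Out, In, In, In

The rule appears to be: first > second.
Out: (5, 10), since 5 < 10.
Out: (7, 10), since 7 < 10.
In: (8, 2), since 8 > 2.
In: (6, 1), since 6 > 1.
In: (4, 2), since 4 > 2.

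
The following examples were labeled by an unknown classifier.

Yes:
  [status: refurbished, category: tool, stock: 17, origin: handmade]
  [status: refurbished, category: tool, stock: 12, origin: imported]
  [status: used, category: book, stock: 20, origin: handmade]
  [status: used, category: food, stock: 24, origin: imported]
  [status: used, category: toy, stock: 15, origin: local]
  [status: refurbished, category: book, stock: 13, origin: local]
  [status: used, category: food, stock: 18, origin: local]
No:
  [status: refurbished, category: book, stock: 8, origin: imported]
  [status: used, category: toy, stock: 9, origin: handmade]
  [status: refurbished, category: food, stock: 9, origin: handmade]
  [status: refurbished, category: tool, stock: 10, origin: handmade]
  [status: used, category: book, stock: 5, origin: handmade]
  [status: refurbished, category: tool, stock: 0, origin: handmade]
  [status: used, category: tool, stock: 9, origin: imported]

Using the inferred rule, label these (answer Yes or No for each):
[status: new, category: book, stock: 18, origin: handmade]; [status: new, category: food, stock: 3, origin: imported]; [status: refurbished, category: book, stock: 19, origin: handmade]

Yes, No, Yes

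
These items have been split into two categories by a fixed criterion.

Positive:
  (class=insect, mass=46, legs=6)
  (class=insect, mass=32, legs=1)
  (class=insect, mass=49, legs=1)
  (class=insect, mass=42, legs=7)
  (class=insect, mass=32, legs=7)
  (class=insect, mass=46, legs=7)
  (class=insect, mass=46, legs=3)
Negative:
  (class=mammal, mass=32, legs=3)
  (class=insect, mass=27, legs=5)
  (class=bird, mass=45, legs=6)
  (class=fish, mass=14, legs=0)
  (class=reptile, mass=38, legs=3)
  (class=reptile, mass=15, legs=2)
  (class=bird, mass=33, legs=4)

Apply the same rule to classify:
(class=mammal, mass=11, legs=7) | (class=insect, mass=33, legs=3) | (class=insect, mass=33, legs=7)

'Positive' ⟺ class is insect AND mass ≥ 32.
(class=mammal, mass=11, legs=7): Negative (class is mammal, mass = 11).
(class=insect, mass=33, legs=3): Positive (class is insect, mass = 33).
(class=insect, mass=33, legs=7): Positive (class is insect, mass = 33).

Negative, Positive, Positive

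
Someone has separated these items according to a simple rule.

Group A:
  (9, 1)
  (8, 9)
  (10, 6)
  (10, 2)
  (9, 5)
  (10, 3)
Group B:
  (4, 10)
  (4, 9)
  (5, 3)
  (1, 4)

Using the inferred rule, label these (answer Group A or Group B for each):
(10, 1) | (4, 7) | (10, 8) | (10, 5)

Group A, Group B, Group A, Group A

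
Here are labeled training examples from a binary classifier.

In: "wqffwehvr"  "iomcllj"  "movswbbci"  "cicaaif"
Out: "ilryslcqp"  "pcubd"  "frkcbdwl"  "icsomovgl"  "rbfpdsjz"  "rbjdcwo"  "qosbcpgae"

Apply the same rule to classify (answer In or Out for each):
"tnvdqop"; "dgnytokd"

The common property of the 'In' items is: has a double letter. No 'Out' item has it.
"tnvdqop" → no doubled letter → Out.
"dgnytokd" → no doubled letter → Out.

Out, Out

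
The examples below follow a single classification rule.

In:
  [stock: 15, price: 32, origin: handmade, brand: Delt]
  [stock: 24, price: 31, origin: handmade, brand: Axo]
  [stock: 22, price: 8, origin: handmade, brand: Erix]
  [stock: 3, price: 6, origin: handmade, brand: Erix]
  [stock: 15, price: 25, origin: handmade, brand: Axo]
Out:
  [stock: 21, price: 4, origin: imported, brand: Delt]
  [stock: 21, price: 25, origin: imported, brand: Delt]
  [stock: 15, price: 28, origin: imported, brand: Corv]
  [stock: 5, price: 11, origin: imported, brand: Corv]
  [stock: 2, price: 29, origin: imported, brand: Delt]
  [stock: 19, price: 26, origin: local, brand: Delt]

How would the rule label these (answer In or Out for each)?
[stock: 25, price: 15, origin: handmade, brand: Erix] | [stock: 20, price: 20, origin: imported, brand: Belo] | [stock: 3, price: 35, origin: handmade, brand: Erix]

In, Out, In

All 'In' examples share one property — origin is handmade — and every 'Out' example lacks it.
[stock: 25, price: 15, origin: handmade, brand: Erix]: origin is handmade — matches, so In. [stock: 20, price: 20, origin: imported, brand: Belo]: origin is imported — doesn't match, so Out. [stock: 3, price: 35, origin: handmade, brand: Erix]: origin is handmade — matches, so In.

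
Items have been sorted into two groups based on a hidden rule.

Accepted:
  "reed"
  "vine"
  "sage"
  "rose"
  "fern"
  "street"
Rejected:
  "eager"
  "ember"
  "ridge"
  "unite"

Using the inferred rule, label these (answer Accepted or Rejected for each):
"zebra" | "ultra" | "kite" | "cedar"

Rejected, Rejected, Accepted, Rejected

Checking candidate rules against both groups, what survives is: even length.
"zebra": length 5 — does not pass, so Rejected.
"ultra": length 5 — does not pass, so Rejected.
"kite": length 4 — fits, so Accepted.
"cedar": length 5 — does not pass, so Rejected.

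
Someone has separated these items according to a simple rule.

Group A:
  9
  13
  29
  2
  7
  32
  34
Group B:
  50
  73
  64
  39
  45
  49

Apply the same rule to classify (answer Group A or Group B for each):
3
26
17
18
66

Group A, Group A, Group A, Group A, Group B

Every 'Group A' example satisfies: at most 34. None of the 'Group B' examples do.
3 — 3 ≤ 34, hence Group A. 26 — 26 ≤ 34, hence Group A. 17 — 17 ≤ 34, hence Group A. 18 — 18 ≤ 34, hence Group A. 66 — 66 > 34, hence Group B.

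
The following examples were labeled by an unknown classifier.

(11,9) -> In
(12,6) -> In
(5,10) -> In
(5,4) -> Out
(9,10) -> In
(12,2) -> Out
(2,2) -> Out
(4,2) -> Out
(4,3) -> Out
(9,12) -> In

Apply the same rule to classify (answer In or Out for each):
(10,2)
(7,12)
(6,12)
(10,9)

The common property of the 'In' items is: sum ≥ 15. No 'Out' item has it.
(10,2) → 10+2 = 12 → Out. (7,12) → 7+12 = 19 → In. (6,12) → 6+12 = 18 → In. (10,9) → 10+9 = 19 → In.

Out, In, In, In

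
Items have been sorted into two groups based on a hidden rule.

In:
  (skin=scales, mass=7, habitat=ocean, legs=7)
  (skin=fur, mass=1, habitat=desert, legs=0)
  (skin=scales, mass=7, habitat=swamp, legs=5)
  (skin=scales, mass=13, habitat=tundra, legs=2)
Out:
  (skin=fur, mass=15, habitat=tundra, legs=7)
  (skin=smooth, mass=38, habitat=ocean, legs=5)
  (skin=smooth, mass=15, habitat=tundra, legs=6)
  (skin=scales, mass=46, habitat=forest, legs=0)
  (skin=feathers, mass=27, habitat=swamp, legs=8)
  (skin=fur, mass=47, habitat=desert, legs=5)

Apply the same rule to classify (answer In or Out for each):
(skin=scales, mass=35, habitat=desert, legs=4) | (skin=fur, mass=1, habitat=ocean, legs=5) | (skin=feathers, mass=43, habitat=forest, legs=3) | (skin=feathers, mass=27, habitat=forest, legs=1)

Out, In, Out, Out

The distinguishing property — mass ≤ 13 — holds for all the 'In' cases and none of the 'Out' cases.
(skin=scales, mass=35, habitat=desert, legs=4) → mass = 35 → Out. (skin=fur, mass=1, habitat=ocean, legs=5) → mass = 1 → In. (skin=feathers, mass=43, habitat=forest, legs=3) → mass = 43 → Out. (skin=feathers, mass=27, habitat=forest, legs=1) → mass = 27 → Out.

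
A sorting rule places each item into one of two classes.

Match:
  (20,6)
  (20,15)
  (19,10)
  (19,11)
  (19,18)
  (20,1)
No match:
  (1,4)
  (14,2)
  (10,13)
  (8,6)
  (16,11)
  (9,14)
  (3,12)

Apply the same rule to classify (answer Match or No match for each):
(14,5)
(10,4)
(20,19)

No match, No match, Match

All 'Match' examples share one property — first ≥ 18 — and every 'No match' example lacks it.
(14,5): No match (first 14). (10,4): No match (first 10). (20,19): Match (first 20).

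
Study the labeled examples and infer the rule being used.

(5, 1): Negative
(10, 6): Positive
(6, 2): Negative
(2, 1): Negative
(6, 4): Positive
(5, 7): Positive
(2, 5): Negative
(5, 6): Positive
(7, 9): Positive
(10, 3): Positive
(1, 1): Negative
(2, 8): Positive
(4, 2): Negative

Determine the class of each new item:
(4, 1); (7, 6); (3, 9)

The pattern is that an item is 'Positive' exactly when: sum ≥ 10.
(4, 1): 4+1 = 5 — does not fit, so Negative.
(7, 6): 7+6 = 13 — matches, so Positive.
(3, 9): 3+9 = 12 — matches, so Positive.

Negative, Positive, Positive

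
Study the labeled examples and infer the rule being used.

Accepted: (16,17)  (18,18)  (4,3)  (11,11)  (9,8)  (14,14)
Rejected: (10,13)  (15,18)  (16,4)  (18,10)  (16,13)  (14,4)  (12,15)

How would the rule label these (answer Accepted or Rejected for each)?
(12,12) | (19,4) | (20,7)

Accepted, Rejected, Rejected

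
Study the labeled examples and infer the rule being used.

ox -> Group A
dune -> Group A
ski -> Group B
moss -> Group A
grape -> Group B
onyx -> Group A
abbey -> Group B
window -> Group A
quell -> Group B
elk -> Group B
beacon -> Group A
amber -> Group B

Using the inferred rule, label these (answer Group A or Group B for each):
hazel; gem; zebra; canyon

Checking candidate rules against both groups, what survives is: even length.
hazel → length 5 → Group B. gem → length 3 → Group B. zebra → length 5 → Group B. canyon → length 6 → Group A.

Group B, Group B, Group B, Group A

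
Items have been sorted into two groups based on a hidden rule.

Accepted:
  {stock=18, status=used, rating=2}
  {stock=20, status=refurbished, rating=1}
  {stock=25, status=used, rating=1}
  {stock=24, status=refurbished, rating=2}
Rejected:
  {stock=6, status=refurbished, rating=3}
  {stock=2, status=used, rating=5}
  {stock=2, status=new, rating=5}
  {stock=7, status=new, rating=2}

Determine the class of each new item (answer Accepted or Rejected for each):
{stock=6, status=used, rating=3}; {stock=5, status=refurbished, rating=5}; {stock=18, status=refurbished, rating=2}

The pattern is that an item is 'Accepted' exactly when: stock ≥ 18.
Rejected: {stock=6, status=used, rating=3}, since stock = 6.
Rejected: {stock=5, status=refurbished, rating=5}, since stock = 5.
Accepted: {stock=18, status=refurbished, rating=2}, since stock = 18.

Rejected, Rejected, Accepted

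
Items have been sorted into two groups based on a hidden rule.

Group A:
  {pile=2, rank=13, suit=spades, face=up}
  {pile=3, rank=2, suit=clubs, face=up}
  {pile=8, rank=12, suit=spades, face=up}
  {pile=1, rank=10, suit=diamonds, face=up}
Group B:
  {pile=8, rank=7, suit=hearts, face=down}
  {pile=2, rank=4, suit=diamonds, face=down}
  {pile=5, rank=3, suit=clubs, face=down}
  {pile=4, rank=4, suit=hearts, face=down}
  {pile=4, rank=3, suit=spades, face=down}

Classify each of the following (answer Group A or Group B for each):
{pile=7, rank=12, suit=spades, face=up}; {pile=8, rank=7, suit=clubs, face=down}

The simplest hypothesis consistent with all the labels is: face is up.
{pile=7, rank=12, suit=spades, face=up}: Group A (face is up). {pile=8, rank=7, suit=clubs, face=down}: Group B (face is down).

Group A, Group B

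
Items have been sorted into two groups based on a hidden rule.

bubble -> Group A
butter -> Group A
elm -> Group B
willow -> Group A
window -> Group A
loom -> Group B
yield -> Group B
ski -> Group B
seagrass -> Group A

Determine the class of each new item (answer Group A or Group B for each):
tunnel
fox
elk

Group A, Group B, Group B

The simplest hypothesis consistent with all the labels is: length ≥ 6.
tunnel: Group A (length 6).
fox: Group B (length 3).
elk: Group B (length 3).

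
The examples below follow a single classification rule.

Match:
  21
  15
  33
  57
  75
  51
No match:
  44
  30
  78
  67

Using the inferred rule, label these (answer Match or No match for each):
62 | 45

No match, Match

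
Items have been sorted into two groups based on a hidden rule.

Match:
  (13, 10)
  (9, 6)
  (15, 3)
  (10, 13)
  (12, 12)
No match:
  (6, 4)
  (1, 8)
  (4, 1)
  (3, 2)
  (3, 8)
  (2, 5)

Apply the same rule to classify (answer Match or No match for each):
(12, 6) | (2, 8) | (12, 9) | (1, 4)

Match, No match, Match, No match

The simplest hypothesis consistent with all the labels is: sum ≥ 15.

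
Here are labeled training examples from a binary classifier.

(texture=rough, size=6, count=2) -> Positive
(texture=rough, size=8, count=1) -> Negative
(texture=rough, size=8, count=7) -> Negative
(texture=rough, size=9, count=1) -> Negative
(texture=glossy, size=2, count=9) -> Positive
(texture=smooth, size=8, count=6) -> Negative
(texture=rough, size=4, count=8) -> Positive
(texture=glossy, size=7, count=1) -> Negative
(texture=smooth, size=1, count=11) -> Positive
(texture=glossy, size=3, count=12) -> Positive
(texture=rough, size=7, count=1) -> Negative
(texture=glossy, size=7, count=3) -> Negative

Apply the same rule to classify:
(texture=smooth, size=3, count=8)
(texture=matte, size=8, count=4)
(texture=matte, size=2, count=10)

'Positive' ⟺ size ≤ 6.

Positive, Negative, Positive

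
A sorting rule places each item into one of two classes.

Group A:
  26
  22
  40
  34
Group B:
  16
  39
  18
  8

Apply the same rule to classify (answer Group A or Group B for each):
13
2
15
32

Group B, Group B, Group B, Group A

The distinguishing property — even AND at least 22 — holds for all the 'Group A' cases and none of the 'Group B' cases.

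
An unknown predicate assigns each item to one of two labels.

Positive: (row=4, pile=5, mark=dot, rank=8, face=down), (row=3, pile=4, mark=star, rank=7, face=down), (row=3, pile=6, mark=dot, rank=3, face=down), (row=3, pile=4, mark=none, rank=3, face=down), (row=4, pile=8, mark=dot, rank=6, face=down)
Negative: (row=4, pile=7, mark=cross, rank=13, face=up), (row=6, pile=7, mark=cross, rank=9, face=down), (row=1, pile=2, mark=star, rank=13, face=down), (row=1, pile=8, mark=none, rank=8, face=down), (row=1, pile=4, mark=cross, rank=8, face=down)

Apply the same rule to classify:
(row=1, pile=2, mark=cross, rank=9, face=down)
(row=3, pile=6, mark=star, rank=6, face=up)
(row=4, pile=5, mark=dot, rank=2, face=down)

Negative, Positive, Positive

The pattern is that an item is 'Positive' exactly when: row ≥ 3 AND rank ≤ 8.
(row=1, pile=2, mark=cross, rank=9, face=down): row = 1, rank = 9, fails the rule → Negative.
(row=3, pile=6, mark=star, rank=6, face=up): row = 3, rank = 6, has this property → Positive.
(row=4, pile=5, mark=dot, rank=2, face=down): row = 4, rank = 2, has this property → Positive.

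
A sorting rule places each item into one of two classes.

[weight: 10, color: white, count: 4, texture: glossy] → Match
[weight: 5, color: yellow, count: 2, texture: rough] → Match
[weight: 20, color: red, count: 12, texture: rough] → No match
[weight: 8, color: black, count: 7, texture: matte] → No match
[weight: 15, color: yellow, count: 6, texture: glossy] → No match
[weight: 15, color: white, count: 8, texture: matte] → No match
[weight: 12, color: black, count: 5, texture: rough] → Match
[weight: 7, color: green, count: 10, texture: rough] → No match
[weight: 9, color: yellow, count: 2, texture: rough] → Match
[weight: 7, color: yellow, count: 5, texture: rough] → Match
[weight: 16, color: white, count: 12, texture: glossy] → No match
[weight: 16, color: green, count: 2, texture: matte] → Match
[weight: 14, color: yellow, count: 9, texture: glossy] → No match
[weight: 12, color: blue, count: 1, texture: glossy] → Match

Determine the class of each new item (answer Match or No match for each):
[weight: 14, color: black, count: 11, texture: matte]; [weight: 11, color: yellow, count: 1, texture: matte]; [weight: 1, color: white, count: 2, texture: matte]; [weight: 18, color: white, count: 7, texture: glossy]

One predicate separates the groups cleanly: count ≤ 5.
[weight: 14, color: black, count: 11, texture: matte]: No match (count = 11).
[weight: 11, color: yellow, count: 1, texture: matte]: Match (count = 1).
[weight: 1, color: white, count: 2, texture: matte]: Match (count = 2).
[weight: 18, color: white, count: 7, texture: glossy]: No match (count = 7).

No match, Match, Match, No match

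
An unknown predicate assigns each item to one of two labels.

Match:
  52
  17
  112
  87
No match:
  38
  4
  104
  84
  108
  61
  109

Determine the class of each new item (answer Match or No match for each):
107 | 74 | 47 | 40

Match, No match, Match, No match

The classifier is using: ≡ 2 (mod 5).
107: 107 mod 5 = 2 — has this property, so Match.
74: 74 mod 5 = 4 — doesn't qualify, so No match.
47: 47 mod 5 = 2 — has this property, so Match.
40: 40 mod 5 = 0 — doesn't qualify, so No match.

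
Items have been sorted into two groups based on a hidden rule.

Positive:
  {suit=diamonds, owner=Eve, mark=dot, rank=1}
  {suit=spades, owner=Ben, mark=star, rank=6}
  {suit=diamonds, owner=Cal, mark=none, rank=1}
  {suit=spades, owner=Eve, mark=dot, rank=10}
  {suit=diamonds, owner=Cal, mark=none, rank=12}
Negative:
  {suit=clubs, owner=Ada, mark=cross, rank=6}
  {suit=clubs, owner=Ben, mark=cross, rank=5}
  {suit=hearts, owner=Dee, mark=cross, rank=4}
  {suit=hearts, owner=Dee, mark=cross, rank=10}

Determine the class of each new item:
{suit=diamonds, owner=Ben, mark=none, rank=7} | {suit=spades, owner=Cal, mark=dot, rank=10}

Every 'Positive' example satisfies: mark is not cross. None of the 'Negative' examples do.
{suit=diamonds, owner=Ben, mark=none, rank=7} → mark is none → Positive. {suit=spades, owner=Cal, mark=dot, rank=10} → mark is dot → Positive.

Positive, Positive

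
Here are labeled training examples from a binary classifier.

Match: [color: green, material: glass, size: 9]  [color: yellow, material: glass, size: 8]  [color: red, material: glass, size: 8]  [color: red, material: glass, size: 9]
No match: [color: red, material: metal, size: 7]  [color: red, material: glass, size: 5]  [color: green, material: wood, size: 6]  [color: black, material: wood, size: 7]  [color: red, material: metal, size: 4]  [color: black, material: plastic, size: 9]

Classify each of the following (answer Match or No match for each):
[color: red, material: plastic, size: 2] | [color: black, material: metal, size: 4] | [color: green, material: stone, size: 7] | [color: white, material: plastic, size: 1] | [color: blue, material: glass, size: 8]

The common property of the 'Match' items is: material is glass AND size ≥ 6. No 'No match' item has it.
[color: red, material: plastic, size: 2] — material is plastic, size = 2, hence No match. [color: black, material: metal, size: 4] — material is metal, size = 4, hence No match. [color: green, material: stone, size: 7] — material is stone, size = 7, hence No match. [color: white, material: plastic, size: 1] — material is plastic, size = 1, hence No match. [color: blue, material: glass, size: 8] — material is glass, size = 8, hence Match.

No match, No match, No match, No match, Match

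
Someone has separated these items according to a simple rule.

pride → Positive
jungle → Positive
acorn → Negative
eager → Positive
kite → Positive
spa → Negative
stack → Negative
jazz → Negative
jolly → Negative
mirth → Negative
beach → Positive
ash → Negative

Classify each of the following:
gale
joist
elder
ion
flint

Positive, Negative, Positive, Negative, Negative

Comparing the two groups points to one rule — contains 'e'.
gale: Positive (has 'e').
joist: Negative (no 'e').
elder: Positive (has 'e').
ion: Negative (no 'e').
flint: Negative (no 'e').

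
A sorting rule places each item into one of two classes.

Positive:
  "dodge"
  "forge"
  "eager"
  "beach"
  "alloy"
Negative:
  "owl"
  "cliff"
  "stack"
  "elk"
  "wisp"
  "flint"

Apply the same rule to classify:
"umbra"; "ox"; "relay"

Positive, Negative, Positive

All 'Positive' examples share one property — has ≥ 2 vowels — and every 'Negative' example lacks it.
Positive: "umbra", since 2 vowels. Negative: "ox", since 1 vowel. Positive: "relay", since 2 vowels.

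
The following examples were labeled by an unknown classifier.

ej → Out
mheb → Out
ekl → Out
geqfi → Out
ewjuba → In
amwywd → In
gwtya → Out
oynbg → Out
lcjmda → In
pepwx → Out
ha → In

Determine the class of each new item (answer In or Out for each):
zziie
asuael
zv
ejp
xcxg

The rule appears to be: even length AND contains 'a'.
zziie: length 5, no 'a' — fails this test, so Out. asuael: length 6, has 'a' — passes, so In. zv: length 2, no 'a' — fails this test, so Out. ejp: length 3, no 'a' — fails this test, so Out. xcxg: length 4, no 'a' — fails this test, so Out.

Out, In, Out, Out, Out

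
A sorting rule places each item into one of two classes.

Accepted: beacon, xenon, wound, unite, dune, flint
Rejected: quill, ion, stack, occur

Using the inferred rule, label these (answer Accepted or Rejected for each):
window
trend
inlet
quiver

Accepted, Accepted, Accepted, Rejected

'Accepted' ⟺ length ≥ 4 AND contains 'n'.
window → length 6, has 'n' → Accepted. trend → length 5, has 'n' → Accepted. inlet → length 5, has 'n' → Accepted. quiver → length 6, no 'n' → Rejected.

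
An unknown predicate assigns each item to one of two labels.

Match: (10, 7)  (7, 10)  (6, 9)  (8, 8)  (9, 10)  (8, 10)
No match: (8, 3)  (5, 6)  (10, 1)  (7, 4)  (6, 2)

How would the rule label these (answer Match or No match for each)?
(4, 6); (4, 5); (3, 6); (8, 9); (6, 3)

No match, No match, No match, Match, No match

A rule that fits every label: sum ≥ 15 — true of each 'Match' example, false of each 'No match' one.
(4, 6): 4+6 = 10 — lacks this property, so No match. (4, 5): 4+5 = 9 — lacks this property, so No match. (3, 6): 3+6 = 9 — lacks this property, so No match. (8, 9): 8+9 = 17 — meets the rule, so Match. (6, 3): 6+3 = 9 — lacks this property, so No match.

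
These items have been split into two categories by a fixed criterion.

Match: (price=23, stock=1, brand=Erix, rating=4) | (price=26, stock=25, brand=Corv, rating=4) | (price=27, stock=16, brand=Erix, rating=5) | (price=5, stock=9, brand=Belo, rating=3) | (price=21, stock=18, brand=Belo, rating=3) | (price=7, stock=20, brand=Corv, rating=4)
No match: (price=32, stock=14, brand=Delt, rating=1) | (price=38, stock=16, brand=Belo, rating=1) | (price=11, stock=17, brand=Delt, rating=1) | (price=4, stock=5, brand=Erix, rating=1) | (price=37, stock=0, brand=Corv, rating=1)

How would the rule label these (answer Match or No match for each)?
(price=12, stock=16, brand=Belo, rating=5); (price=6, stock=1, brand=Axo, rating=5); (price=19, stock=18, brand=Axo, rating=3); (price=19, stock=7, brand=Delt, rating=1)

The pattern is that an item is 'Match' exactly when: rating ≥ 3.
(price=12, stock=16, brand=Belo, rating=5): rating = 5, passes → Match.
(price=6, stock=1, brand=Axo, rating=5): rating = 5, passes → Match.
(price=19, stock=18, brand=Axo, rating=3): rating = 3, passes → Match.
(price=19, stock=7, brand=Delt, rating=1): rating = 1, fails this test → No match.

Match, Match, Match, No match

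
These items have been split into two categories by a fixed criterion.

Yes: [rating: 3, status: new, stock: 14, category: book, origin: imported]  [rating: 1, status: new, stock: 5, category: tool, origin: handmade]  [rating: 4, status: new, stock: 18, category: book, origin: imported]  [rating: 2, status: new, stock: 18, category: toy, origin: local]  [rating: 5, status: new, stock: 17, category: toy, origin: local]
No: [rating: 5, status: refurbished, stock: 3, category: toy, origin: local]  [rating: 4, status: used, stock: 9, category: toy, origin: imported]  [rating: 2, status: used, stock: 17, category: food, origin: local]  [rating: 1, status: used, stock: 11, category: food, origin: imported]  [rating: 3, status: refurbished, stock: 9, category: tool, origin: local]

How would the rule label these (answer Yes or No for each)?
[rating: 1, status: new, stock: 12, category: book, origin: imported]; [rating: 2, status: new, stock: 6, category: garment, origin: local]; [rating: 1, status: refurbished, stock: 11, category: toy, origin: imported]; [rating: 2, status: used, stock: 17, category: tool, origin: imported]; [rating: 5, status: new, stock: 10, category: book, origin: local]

Looking at the examples, the only property every 'Yes' case has and every 'No' case lacks is: status is new.
[rating: 1, status: new, stock: 12, category: book, origin: imported]: status is new, has this property → Yes. [rating: 2, status: new, stock: 6, category: garment, origin: local]: status is new, has this property → Yes. [rating: 1, status: refurbished, stock: 11, category: toy, origin: imported]: status is refurbished, lacks this property → No. [rating: 2, status: used, stock: 17, category: tool, origin: imported]: status is used, lacks this property → No. [rating: 5, status: new, stock: 10, category: book, origin: local]: status is new, has this property → Yes.

Yes, Yes, No, No, Yes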